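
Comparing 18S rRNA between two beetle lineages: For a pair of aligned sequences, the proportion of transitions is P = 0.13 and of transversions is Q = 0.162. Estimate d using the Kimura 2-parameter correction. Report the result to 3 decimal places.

Under the Kimura two-parameter model, d = −½ ln(1 − 2P − Q) − ¼ ln(1 − 2Q).
1 − 2P − Q = 0.578, giving −½ ln(0.578) = 0.274091.
1 − 2Q = 0.676, giving −¼ ln(0.676) = 0.097891.
d = 0.274091 + 0.097891 = 0.371982.

0.372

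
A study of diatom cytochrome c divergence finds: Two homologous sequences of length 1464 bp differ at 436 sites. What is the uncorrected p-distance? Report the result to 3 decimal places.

0.298

p = 436/1464 = 0.297814… ≈ 0.298 (to 3 d.p.).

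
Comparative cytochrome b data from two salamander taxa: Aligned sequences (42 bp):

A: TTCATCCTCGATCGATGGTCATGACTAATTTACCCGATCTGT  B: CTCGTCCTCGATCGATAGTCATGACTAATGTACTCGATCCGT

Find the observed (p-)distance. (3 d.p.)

The sequences differ at 6 of 42 positions (sites 1, 4, 17, 30, 34, 40).
p = 6/42 = 0.142857… ≈ 0.143 (to 3 d.p.).

0.143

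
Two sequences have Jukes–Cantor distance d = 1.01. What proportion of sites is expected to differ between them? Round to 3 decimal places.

p = (3/4)(1 − e^(−4d/3)) = 0.75 × (1 − e^(-1.346667)) = 0.75 × (1 − 0.260106) = 0.554921.

0.555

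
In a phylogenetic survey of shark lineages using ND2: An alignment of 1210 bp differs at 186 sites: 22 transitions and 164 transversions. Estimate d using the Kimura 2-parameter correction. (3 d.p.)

0.173

P = 22/1210 ≈ 0.018182 and Q = 164/1210 ≈ 0.135537.
Under the Kimura two-parameter model, d = −½ ln(1 − 2P − Q) − ¼ ln(1 − 2Q).
1 − 2P − Q = 0.828099, giving −½ ln(0.828099) = 0.094311.
1 − 2Q = 0.728926, giving −¼ ln(0.728926) = 0.079046.
d = 0.094311 + 0.079046 = 0.173357.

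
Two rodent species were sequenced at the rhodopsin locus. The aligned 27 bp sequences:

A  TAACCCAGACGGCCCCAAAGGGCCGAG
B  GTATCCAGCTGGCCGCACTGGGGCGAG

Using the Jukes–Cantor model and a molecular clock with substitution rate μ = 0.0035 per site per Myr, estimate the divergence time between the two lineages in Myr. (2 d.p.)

The sequences differ at 9 of 27 sites (1, 2, 4, 9, 10, 15, 18, 19, 23), so p = 9/27 ≈ 0.333333.
d = −(3/4) ln(1 − 4p/3) = −0.75 ln(1 − 0.444444) = −0.75 ln(0.555556)
  = −0.75 × (-0.587786) = 0.440840 substitutions/site.
Under a molecular clock d = 2μt, so t = d/(2μ) = 0.440840 / (2 × 0.0035) = 62.98 Myr.

62.98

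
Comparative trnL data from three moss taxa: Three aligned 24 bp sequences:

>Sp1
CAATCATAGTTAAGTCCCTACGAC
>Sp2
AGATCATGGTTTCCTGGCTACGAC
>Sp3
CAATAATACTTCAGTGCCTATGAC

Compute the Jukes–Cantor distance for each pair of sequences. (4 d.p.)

d(Sp1,Sp2) = 0.4408, d(Sp1,Sp3) = 0.2441, d(Sp2,Sp3) = 0.6082

Sp1–Sp2: 8/24 sites differ → p ≈ 0.333333, d = −0.75 ln(1 − 0.444444) = 0.440839 ≈ 0.4408.
Sp1–Sp3: 5/24 sites differ → p ≈ 0.208333, d = −0.75 ln(1 − 0.277777) = 0.244066 ≈ 0.2441.
Sp2–Sp3: 10/24 sites differ → p ≈ 0.416667, d = −0.75 ln(1 − 0.555556) = 0.608198 ≈ 0.6082.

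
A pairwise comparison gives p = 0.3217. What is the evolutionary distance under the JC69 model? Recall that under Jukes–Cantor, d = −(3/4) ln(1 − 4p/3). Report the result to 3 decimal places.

0.420

d = −(3/4) ln(1 − 4p/3) = −0.75 ln(1 − 0.428933) = −0.75 ln(0.571067)
  = −0.75 × (-0.560249) = 0.420187 substitutions/site.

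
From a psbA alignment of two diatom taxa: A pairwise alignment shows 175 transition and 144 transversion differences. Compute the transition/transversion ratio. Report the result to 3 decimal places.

1.215

R = 175/144 = 1.215277… ≈ 1.215 (to 3 d.p.).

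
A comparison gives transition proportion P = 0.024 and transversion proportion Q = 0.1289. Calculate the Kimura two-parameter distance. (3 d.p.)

Under the Kimura two-parameter model, d = −½ ln(1 − 2P − Q) − ¼ ln(1 − 2Q).
1 − 2P − Q = 0.8231, giving −½ ln(0.8231) = 0.097339.
1 − 2Q = 0.7422, giving −¼ ln(0.7422) = 0.074534.
d = 0.097339 + 0.074534 = 0.171873.

0.172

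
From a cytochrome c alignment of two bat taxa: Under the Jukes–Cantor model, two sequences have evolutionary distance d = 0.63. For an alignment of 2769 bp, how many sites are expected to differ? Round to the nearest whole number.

Invert JC69: p = (3/4)(1 − e^(−4d/3)) = 0.75 × (1 − e^(-0.84)) = 0.75 × (1 − 0.431711) = 0.426217.
Expected differing sites = pL ≈ 0.426217 × 2769 = 1180.194873 ≈ 1180.

1180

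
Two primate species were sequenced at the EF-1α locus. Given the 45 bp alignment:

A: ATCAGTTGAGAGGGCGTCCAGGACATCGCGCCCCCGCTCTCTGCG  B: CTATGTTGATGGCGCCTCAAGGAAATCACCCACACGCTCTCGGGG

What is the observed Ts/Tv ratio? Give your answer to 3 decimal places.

0.154

Transitions are A↔G and C↔T; transversions are all other mismatches.
Transitions: 2. Transversions: 13.
R = 2/13 = 0.153846… ≈ 0.154 (to 3 d.p.).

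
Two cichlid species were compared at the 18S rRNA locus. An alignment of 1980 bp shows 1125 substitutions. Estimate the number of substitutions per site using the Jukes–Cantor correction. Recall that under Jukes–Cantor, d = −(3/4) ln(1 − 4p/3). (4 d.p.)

1.0628

p = 1125/1980 ≈ 0.568182.
d = −(3/4) ln(1 − 4p/3) = −0.75 ln(1 − 0.757576) = −0.75 ln(0.242424)
  = −0.75 × (-1.417067) = 1.062800 substitutions/site.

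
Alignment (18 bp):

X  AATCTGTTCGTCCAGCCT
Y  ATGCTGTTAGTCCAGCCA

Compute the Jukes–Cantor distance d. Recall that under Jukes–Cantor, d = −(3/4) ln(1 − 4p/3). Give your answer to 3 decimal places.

The sequences differ at 4 of 18 sites (2, 3, 9, 18), so p = 4/18 ≈ 0.222222.
d = −(3/4) ln(1 − 4p/3) = −0.75 ln(1 − 0.296296) = −0.75 ln(0.703704)
  = −0.75 × (-0.351397) = 0.263548 substitutions/site.

0.264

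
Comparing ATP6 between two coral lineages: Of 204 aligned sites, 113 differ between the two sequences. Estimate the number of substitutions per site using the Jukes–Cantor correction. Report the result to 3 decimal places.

1.006

p = 113/204 ≈ 0.553922.
d = −(3/4) ln(1 − 4p/3) = −0.75 ln(1 − 0.738563) = −0.75 ln(0.261437)
  = −0.75 × (-1.341562) = 1.006172 substitutions/site.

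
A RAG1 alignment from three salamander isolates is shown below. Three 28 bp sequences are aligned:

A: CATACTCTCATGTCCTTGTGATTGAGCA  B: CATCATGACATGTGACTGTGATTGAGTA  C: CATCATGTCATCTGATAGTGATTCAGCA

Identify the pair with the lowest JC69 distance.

B and C

A–B: 8/28 differ, p = 0.286, d = 0.360.
A–C: 8/28 differ, p = 0.286, d = 0.360.
B–C: 6/28 differ, p = 0.214, d = 0.252.
The smallest distance is between B and C.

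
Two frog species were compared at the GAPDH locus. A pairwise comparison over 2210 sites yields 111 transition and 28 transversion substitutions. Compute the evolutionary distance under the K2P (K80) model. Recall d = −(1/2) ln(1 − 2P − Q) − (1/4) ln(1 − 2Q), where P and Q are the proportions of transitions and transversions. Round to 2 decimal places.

0.07

P = 111/2210 ≈ 0.050226 and Q = 28/2210 ≈ 0.01267.
Under the Kimura two-parameter model, d = −½ ln(1 − 2P − Q) − ¼ ln(1 − 2Q).
1 − 2P − Q = 0.886878, giving −½ ln(0.886878) = 0.060024.
1 − 2Q = 0.97466, giving −¼ ln(0.97466) = 0.006417.
d = 0.060024 + 0.006417 = 0.066441.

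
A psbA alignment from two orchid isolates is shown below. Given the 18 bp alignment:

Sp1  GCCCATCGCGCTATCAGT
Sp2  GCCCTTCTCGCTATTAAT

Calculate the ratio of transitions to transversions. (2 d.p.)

1.00

Transitions are A↔G and C↔T; transversions are all other mismatches.
Transitions: 2. Transversions: 2.
R = 2/2 = 1.00.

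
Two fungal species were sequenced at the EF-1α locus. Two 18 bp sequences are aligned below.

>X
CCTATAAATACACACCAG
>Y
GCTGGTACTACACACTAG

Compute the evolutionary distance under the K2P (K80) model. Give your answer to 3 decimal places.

Of 18 sites, 2 differences are transitions and 4 are transversions, so P = 2/18 ≈ 0.111111 and Q = 4/18 ≈ 0.222222.
Under the Kimura two-parameter model, d = −½ ln(1 − 2P − Q) − ¼ ln(1 − 2Q).
1 − 2P − Q = 0.555556, giving −½ ln(0.555556) = 0.293893.
1 − 2Q = 0.555556, giving −¼ ln(0.555556) = 0.146946.
d = 0.293893 + 0.146946 = 0.440839.

0.441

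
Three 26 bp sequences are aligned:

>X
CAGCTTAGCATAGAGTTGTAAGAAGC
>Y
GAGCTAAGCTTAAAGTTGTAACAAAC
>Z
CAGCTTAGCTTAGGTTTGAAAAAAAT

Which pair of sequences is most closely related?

X and Y

X–Y: 6/26 differ, p = 0.231, d = 0.276.
X–Z: 7/26 differ, p = 0.269, d = 0.334.
Y–Z: 8/26 differ, p = 0.308, d = 0.396.
The smallest distance is between X and Y.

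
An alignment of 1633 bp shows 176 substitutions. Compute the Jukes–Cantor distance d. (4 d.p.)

0.1164

p = 176/1633 ≈ 0.107777.
d = −(3/4) ln(1 − 4p/3) = −0.75 ln(1 − 0.143703) = −0.75 ln(0.856297)
  = −0.75 × (-0.155138) = 0.116354 substitutions/site.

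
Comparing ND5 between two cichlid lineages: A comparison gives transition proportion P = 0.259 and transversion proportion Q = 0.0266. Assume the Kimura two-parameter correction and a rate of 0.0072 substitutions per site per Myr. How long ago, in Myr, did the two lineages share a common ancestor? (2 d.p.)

Under the Kimura two-parameter model, d = −½ ln(1 − 2P − Q) − ¼ ln(1 − 2Q).
1 − 2P − Q = 0.4554, giving −½ ln(0.4554) = 0.393290.
1 − 2Q = 0.9468, giving −¼ ln(0.9468) = 0.013667.
d = 0.393290 + 0.013667 = 0.406957.
Under a molecular clock d = 2μt, so t = d/(2μ) = 0.406957 / (2 × 0.0072) = 28.26 Myr.

28.26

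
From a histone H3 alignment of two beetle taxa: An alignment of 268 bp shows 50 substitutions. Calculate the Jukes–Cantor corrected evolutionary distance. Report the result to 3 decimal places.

p = 50/268 ≈ 0.186567.
d = −(3/4) ln(1 − 4p/3) = −0.75 ln(1 − 0.248756) = −0.75 ln(0.751244)
  = −0.75 × (-0.286025) = 0.214519 substitutions/site.

0.215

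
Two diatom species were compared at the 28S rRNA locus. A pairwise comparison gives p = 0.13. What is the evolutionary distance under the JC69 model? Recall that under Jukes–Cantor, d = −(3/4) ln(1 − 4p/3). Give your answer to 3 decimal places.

0.143

d = −(3/4) ln(1 − 4p/3) = −0.75 ln(1 − 0.173333) = −0.75 ln(0.826667)
  = −0.75 × (-0.190353) = 0.142765 substitutions/site.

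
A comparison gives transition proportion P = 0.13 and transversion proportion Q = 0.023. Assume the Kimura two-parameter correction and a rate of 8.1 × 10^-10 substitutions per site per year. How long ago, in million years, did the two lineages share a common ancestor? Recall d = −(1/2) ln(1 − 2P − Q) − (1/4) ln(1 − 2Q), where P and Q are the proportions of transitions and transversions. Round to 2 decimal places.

109.95

Under the Kimura two-parameter model, d = −½ ln(1 − 2P − Q) − ¼ ln(1 − 2Q).
1 − 2P − Q = 0.717, giving −½ ln(0.717) = 0.166340.
1 − 2Q = 0.954, giving −¼ ln(0.954) = 0.011773.
d = 0.166340 + 0.011773 = 0.178113.
Under a molecular clock d = 2μt, so t = d/(2μ) = 0.178113 / (2 × 8.1 × 10^-10) = 109.95 million years.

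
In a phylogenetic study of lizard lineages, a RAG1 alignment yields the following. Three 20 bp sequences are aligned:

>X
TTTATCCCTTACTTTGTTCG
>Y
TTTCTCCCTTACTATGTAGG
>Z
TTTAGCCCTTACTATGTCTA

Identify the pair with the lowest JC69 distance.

X–Y: 4/20 differ, p = 0.200, d = 0.233.
X–Z: 5/20 differ, p = 0.250, d = 0.304.
Y–Z: 5/20 differ, p = 0.250, d = 0.304.
The smallest distance is between X and Y.

X and Y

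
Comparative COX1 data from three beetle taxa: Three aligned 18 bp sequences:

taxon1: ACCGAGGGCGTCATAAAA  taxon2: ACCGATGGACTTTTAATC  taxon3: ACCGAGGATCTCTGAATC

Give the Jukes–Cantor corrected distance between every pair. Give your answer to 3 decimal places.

taxon1–taxon2: 7/18 sites differ → p ≈ 0.388889, d = −0.75 ln(1 − 0.518519) = 0.548166 ≈ 0.548.
taxon1–taxon3: 7/18 sites differ → p ≈ 0.388889, d = −0.75 ln(1 − 0.518519) = 0.548166 ≈ 0.548.
taxon2–taxon3: 5/18 sites differ → p ≈ 0.277778, d = −0.75 ln(1 − 0.370371) = 0.346968 ≈ 0.347.

d(taxon1,taxon2) = 0.548, d(taxon1,taxon3) = 0.548, d(taxon2,taxon3) = 0.347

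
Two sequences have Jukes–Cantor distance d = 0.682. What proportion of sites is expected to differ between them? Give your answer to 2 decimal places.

0.45

p = (3/4)(1 − e^(−4d/3)) = 0.75 × (1 − e^(-0.909333)) = 0.75 × (1 − 0.402793) = 0.447905.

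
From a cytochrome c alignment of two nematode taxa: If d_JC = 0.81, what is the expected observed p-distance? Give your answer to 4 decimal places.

0.4953

p = (3/4)(1 − e^(−4d/3)) = 0.75 × (1 − e^(-1.08)) = 0.75 × (1 − 0.339596) = 0.495303.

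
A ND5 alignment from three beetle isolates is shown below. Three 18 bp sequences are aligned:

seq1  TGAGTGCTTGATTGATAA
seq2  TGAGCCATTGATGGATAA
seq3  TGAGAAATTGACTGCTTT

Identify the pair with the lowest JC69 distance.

seq1–seq2: 4/18 differ, p = 0.222, d = 0.264.
seq1–seq3: 7/18 differ, p = 0.389, d = 0.548.
seq2–seq3: 7/18 differ, p = 0.389, d = 0.548.
The smallest distance is between seq1 and seq2.

seq1 and seq2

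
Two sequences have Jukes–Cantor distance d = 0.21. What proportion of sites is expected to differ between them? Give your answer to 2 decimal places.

0.18

p = (3/4)(1 − e^(−4d/3)) = 0.75 × (1 − e^(-0.28)) = 0.75 × (1 − 0.755784) = 0.183162.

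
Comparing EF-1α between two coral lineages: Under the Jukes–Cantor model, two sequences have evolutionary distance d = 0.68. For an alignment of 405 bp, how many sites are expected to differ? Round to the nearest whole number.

Invert JC69: p = (3/4)(1 − e^(−4d/3)) = 0.75 × (1 − e^(-0.906667)) = 0.75 × (1 − 0.403868) = 0.447099.
Expected differing sites = pL ≈ 0.447099 × 405 = 181.075095 ≈ 181.

181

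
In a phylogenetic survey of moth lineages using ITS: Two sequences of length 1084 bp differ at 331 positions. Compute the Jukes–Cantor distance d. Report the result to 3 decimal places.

0.392

p = 331/1084 ≈ 0.305351.
d = −(3/4) ln(1 − 4p/3) = −0.75 ln(1 − 0.407135) = −0.75 ln(0.592865)
  = −0.75 × (-0.522789) = 0.392092 substitutions/site.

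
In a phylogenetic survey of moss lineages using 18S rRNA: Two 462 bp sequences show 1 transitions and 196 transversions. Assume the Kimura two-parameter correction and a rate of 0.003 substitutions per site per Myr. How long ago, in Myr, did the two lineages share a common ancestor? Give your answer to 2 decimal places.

125.26

P = 1/462 ≈ 0.002165 and Q = 196/462 ≈ 0.424242.
Under the Kimura two-parameter model, d = −½ ln(1 − 2P − Q) − ¼ ln(1 − 2Q).
1 − 2P − Q = 0.571428, giving −½ ln(0.571428) = 0.279808.
1 − 2Q = 0.151516, giving −¼ ln(0.151516) = 0.471766.
d = 0.279808 + 0.471766 = 0.751574.
Under a molecular clock d = 2μt, so t = d/(2μ) = 0.751574 / (2 × 0.003) = 125.26 Myr.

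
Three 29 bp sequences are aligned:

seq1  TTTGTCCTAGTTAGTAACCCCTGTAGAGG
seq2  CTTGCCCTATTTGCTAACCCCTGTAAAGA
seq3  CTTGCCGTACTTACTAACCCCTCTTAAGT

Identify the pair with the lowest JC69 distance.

seq1–seq2: 7/29 differ, p = 0.241, d = 0.291.
seq1–seq3: 9/29 differ, p = 0.310, d = 0.401.
seq2–seq3: 6/29 differ, p = 0.207, d = 0.242.
The smallest distance is between seq2 and seq3.

seq2 and seq3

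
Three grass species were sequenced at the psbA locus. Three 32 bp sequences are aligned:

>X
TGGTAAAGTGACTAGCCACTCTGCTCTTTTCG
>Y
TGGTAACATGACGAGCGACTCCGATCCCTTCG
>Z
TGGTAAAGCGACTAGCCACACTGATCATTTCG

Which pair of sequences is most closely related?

X and Z

X–Y: 8/32 differ, p = 0.250, d = 0.304.
X–Z: 4/32 differ, p = 0.125, d = 0.137.
Y–Z: 9/32 differ, p = 0.281, d = 0.353.
The smallest distance is between X and Z.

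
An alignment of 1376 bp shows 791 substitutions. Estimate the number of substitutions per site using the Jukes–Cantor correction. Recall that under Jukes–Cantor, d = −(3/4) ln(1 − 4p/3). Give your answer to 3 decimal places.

1.091

p = 791/1376 ≈ 0.574855.
d = −(3/4) ln(1 − 4p/3) = −0.75 ln(1 − 0.766473) = −0.75 ln(0.233527)
  = −0.75 × (-1.454458) = 1.090844 substitutions/site.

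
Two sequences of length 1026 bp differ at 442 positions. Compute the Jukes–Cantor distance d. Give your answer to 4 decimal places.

p = 442/1026 ≈ 0.430799.
d = −(3/4) ln(1 − 4p/3) = −0.75 ln(1 − 0.574399) = −0.75 ln(0.425601)
  = −0.75 × (-0.854253) = 0.640690 substitutions/site.

0.6407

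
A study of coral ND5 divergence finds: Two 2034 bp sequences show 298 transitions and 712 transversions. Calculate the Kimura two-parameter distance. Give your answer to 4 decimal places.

0.8162

P = 298/2034 ≈ 0.146509 and Q = 712/2034 ≈ 0.350049.
Under the Kimura two-parameter model, d = −½ ln(1 − 2P − Q) − ¼ ln(1 − 2Q).
1 − 2P − Q = 0.356933, giving −½ ln(0.356933) = 0.515104.
1 − 2Q = 0.299902, giving −¼ ln(0.299902) = 0.301075.
d = 0.515104 + 0.301075 = 0.816179.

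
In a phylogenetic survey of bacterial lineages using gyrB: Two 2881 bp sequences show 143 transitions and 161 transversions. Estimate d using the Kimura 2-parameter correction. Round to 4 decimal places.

0.1139

P = 143/2881 ≈ 0.049636 and Q = 161/2881 ≈ 0.055883.
Under the Kimura two-parameter model, d = −½ ln(1 − 2P − Q) − ¼ ln(1 − 2Q).
1 − 2P − Q = 0.844845, giving −½ ln(0.844845) = 0.084301.
1 − 2Q = 0.888234, giving −¼ ln(0.888234) = 0.029630.
d = 0.084301 + 0.029630 = 0.113931.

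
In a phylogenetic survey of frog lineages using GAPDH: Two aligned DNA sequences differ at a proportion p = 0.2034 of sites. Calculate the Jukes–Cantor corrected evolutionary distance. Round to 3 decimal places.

0.237

d = −(3/4) ln(1 − 4p/3) = −0.75 ln(1 − 0.2712) = −0.75 ln(0.7288)
  = −0.75 × (-0.316356) = 0.237267 substitutions/site.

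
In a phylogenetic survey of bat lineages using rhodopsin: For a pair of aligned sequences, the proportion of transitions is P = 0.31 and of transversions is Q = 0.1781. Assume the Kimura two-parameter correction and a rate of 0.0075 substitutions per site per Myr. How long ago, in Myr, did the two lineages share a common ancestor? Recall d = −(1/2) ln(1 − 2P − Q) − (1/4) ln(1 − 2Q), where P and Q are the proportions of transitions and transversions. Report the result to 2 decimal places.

Under the Kimura two-parameter model, d = −½ ln(1 − 2P − Q) − ¼ ln(1 − 2Q).
1 − 2P − Q = 0.2019, giving −½ ln(0.2019) = 0.799991.
1 − 2Q = 0.6438, giving −¼ ln(0.6438) = 0.110092.
d = 0.799991 + 0.110092 = 0.910083.
Under a molecular clock d = 2μt, so t = d/(2μ) = 0.910083 / (2 × 0.0075) = 60.67 Myr.

60.67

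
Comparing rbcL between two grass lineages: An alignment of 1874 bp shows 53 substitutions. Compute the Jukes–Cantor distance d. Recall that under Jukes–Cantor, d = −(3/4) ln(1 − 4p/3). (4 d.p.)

p = 53/1874 ≈ 0.028282.
d = −(3/4) ln(1 − 4p/3) = −0.75 ln(1 − 0.037709) = −0.75 ln(0.962291)
  = −0.75 × (-0.038438) = 0.028829 substitutions/site.

0.0288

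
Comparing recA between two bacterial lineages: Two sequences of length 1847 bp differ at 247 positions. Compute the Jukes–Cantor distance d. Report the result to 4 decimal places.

p = 247/1847 ≈ 0.13373.
d = −(3/4) ln(1 − 4p/3) = −0.75 ln(1 − 0.178307) = −0.75 ln(0.821693)
  = −0.75 × (-0.196388) = 0.147291 substitutions/site.

0.1473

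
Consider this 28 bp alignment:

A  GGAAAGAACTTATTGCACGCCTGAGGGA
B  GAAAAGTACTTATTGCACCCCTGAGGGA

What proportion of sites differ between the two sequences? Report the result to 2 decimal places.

0.11

The sequences differ at 3 of 28 positions (sites 2, 7, 19).
p = 3/28 = 0.107142… ≈ 0.11 (to 2 d.p.).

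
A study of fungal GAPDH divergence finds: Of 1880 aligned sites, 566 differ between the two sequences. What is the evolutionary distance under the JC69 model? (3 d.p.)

0.385

p = 566/1880 ≈ 0.301064.
d = −(3/4) ln(1 − 4p/3) = −0.75 ln(1 − 0.401419) = −0.75 ln(0.598581)
  = −0.75 × (-0.513193) = 0.384895 substitutions/site.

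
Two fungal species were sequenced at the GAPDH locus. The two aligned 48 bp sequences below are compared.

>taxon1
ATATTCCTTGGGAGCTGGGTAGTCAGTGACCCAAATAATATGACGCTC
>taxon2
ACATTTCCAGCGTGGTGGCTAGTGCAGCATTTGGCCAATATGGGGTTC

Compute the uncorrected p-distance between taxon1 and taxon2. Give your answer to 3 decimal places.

The sequences differ at 23 of 48 positions.
p = 23/48 = 0.479166… ≈ 0.479 (to 3 d.p.).

0.479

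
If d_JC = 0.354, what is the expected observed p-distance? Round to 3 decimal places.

0.282

p = (3/4)(1 − e^(−4d/3)) = 0.75 × (1 − e^(-0.472)) = 0.75 × (1 − 0.623754) = 0.282185.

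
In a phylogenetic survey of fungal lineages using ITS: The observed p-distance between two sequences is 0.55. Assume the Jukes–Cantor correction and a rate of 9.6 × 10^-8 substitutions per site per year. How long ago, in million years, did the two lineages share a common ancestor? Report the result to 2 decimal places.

d = −(3/4) ln(1 − 4p/3) = −0.75 ln(1 − 0.733333) = −0.75 ln(0.266667)
  = −0.75 × (-1.321755) = 0.991316 substitutions/site.
Under a molecular clock d = 2μt, so t = d/(2μ) = 0.991316 / (2 × 9.6 × 10^-8) = 5.16 million years.

5.16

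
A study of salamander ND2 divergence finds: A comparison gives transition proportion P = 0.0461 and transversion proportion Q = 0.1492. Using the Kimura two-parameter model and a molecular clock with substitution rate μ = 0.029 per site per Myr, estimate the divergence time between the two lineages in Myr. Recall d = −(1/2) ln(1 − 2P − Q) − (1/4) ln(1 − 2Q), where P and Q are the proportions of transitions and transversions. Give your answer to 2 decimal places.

3.91

Under the Kimura two-parameter model, d = −½ ln(1 − 2P − Q) − ¼ ln(1 − 2Q).
1 − 2P − Q = 0.7586, giving −½ ln(0.7586) = 0.138140.
1 − 2Q = 0.7016, giving −¼ ln(0.7016) = 0.088598.
d = 0.138140 + 0.088598 = 0.226738.
Under a molecular clock d = 2μt, so t = d/(2μ) = 0.226738 / (2 × 0.029) = 3.91 Myr.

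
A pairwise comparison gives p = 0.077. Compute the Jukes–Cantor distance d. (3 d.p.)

d = −(3/4) ln(1 − 4p/3) = −0.75 ln(1 − 0.102667) = −0.75 ln(0.897333)
  = −0.75 × (-0.108328) = 0.081246 substitutions/site.

0.081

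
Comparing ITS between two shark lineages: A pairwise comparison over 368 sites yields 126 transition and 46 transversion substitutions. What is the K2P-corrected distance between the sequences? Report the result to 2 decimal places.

P = 126/368 ≈ 0.342391 and Q = 46/368 = 0.125.
Under the Kimura two-parameter model, d = −½ ln(1 − 2P − Q) − ¼ ln(1 − 2Q).
1 − 2P − Q = 0.190218, giving −½ ln(0.190218) = 0.829792.
1 − 2Q = 0.75, giving −¼ ln(0.75) = 0.071921.
d = 0.829792 + 0.071921 = 0.901713.

0.90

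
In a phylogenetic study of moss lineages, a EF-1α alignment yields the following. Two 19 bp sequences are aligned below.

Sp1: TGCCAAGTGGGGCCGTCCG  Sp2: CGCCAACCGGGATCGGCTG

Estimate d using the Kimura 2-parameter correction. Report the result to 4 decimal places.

0.5584

Of 19 sites, 5 differences are transitions and 2 are transversions, so P = 5/19 ≈ 0.263158 and Q = 2/19 ≈ 0.105263.
Under the Kimura two-parameter model, d = −½ ln(1 − 2P − Q) − ¼ ln(1 − 2Q).
1 − 2P − Q = 0.368421, giving −½ ln(0.368421) = 0.499264.
1 − 2Q = 0.789474, giving −¼ ln(0.789474) = 0.059097.
d = 0.499264 + 0.059097 = 0.558361.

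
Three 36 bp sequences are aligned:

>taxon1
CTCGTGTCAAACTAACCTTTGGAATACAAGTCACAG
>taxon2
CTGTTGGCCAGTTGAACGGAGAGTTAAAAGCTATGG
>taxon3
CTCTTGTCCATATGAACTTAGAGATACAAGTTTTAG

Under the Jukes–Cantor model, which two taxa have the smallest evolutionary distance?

taxon2 and taxon3

taxon1–taxon2: 19/36 differ, p = 0.528, d = 0.912.
taxon1–taxon3: 12/36 differ, p = 0.333, d = 0.441.
taxon2–taxon3: 11/36 differ, p = 0.306, d = 0.392.
The smallest distance is between taxon2 and taxon3.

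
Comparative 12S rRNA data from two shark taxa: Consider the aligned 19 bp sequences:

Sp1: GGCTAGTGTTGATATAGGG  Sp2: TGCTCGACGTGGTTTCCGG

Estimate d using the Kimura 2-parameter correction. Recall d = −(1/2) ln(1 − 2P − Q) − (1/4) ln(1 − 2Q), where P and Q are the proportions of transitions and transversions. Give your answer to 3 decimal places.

0.835

Of 19 sites, 1 differences are transitions and 8 are transversions, so P = 1/19 ≈ 0.052632 and Q = 8/19 ≈ 0.421053.
Under the Kimura two-parameter model, d = −½ ln(1 − 2P − Q) − ¼ ln(1 − 2Q).
1 − 2P − Q = 0.473683, giving −½ ln(0.473683) = 0.373608.
1 − 2Q = 0.157894, giving −¼ ln(0.157894) = 0.461458.
d = 0.373608 + 0.461458 = 0.835066.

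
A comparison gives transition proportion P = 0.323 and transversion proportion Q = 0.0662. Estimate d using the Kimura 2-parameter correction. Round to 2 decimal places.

Under the Kimura two-parameter model, d = −½ ln(1 − 2P − Q) − ¼ ln(1 − 2Q).
1 − 2P − Q = 0.2878, giving −½ ln(0.2878) = 0.622745.
1 − 2Q = 0.8676, giving −¼ ln(0.8676) = 0.035506.
d = 0.622745 + 0.035506 = 0.658251.

0.66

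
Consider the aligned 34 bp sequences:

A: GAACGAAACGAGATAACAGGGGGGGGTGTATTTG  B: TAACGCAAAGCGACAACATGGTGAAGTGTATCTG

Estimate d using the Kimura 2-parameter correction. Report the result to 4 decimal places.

0.3741

Of 34 sites, 4 differences are transitions and 6 are transversions, so P = 4/34 ≈ 0.117647 and Q = 6/34 ≈ 0.176471.
Under the Kimura two-parameter model, d = −½ ln(1 − 2P − Q) − ¼ ln(1 − 2Q).
1 − 2P − Q = 0.588235, giving −½ ln(0.588235) = 0.265314.
1 − 2Q = 0.647058, giving −¼ ln(0.647058) = 0.108830.
d = 0.265314 + 0.108830 = 0.374144.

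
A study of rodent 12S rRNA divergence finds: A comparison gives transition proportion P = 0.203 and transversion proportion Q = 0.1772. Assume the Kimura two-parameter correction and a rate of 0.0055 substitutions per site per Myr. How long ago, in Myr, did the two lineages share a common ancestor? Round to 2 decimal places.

Under the Kimura two-parameter model, d = −½ ln(1 − 2P − Q) − ¼ ln(1 − 2Q).
1 − 2P − Q = 0.4168, giving −½ ln(0.4168) = 0.437574.
1 − 2Q = 0.6456, giving −¼ ln(0.6456) = 0.109394.
d = 0.437574 + 0.109394 = 0.546968.
Under a molecular clock d = 2μt, so t = d/(2μ) = 0.546968 / (2 × 0.0055) = 49.72 Myr.

49.72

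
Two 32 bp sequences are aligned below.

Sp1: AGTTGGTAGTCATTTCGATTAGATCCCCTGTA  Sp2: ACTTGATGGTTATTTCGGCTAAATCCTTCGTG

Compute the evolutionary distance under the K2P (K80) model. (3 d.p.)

0.550

Of 32 sites, 10 differences are transitions and 1 are transversions, so P = 10/32 = 0.3125 and Q = 1/32 = 0.03125.
Under the Kimura two-parameter model, d = −½ ln(1 − 2P − Q) − ¼ ln(1 − 2Q).
1 − 2P − Q = 0.34375, giving −½ ln(0.34375) = 0.533920.
1 − 2Q = 0.9375, giving −¼ ln(0.9375) = 0.016135.
d = 0.533920 + 0.016135 = 0.550055.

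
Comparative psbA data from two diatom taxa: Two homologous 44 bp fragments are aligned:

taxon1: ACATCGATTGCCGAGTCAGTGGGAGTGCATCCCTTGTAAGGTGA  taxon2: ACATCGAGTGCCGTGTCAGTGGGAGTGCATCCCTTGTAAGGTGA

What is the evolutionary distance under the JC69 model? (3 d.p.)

0.047

The sequences differ at 2 of 44 sites (8, 14), so p = 2/44 ≈ 0.045455.
d = −(3/4) ln(1 − 4p/3) = −0.75 ln(1 − 0.060607) = −0.75 ln(0.939393)
  = −0.75 × (-0.062521) = 0.046891 substitutions/site.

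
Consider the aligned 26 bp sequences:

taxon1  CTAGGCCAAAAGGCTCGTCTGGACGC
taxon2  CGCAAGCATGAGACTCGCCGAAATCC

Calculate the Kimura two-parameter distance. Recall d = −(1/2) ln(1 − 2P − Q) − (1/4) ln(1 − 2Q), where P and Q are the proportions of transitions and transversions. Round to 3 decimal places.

1.091

Of 26 sites, 8 differences are transitions and 6 are transversions, so P = 8/26 ≈ 0.307692 and Q = 6/26 ≈ 0.230769.
Under the Kimura two-parameter model, d = −½ ln(1 − 2P − Q) − ¼ ln(1 − 2Q).
1 − 2P − Q = 0.153847, giving −½ ln(0.153847) = 0.935898.
1 − 2Q = 0.538462, giving −¼ ln(0.538462) = 0.154760.
d = 0.935898 + 0.154760 = 1.090658.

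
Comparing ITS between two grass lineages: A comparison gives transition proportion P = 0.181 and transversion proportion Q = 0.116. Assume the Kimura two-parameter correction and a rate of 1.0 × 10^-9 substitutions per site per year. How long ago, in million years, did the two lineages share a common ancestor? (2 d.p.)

Under the Kimura two-parameter model, d = −½ ln(1 − 2P − Q) − ¼ ln(1 − 2Q).
1 − 2P − Q = 0.522, giving −½ ln(0.522) = 0.325044.
1 − 2Q = 0.768, giving −¼ ln(0.768) = 0.065991.
d = 0.325044 + 0.065991 = 0.391035.
Under a molecular clock d = 2μt, so t = d/(2μ) = 0.391035 / (2 × 1.0 × 10^-9) = 195.52 million years.

195.52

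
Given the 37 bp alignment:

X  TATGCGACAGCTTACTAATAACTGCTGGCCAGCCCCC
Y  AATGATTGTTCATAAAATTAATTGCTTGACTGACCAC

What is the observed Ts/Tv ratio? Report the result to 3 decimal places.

0.063

Transitions are A↔G and C↔T; transversions are all other mismatches.
Transitions: 1. Transversions: 16.
R = 1/16 = 0.0625 ≈ 0.063 (to 3 d.p.).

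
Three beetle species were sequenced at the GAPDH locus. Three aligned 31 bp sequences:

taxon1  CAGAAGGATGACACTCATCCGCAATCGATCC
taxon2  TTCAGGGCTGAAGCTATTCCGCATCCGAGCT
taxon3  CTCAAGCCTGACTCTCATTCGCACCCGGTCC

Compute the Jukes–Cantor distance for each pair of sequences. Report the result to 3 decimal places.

taxon1–taxon2: 13/31 sites differ → p ≈ 0.419355, d = −0.75 ln(1 − 0.55914) = 0.614271 ≈ 0.614.
taxon1–taxon3: 9/31 sites differ → p ≈ 0.290323, d = −0.75 ln(1 − 0.387097) = 0.367161 ≈ 0.367.
taxon2–taxon3: 12/31 sites differ → p ≈ 0.387097, d = −0.75 ln(1 − 0.516129) = 0.544453 ≈ 0.544.

d(taxon1,taxon2) = 0.614, d(taxon1,taxon3) = 0.367, d(taxon2,taxon3) = 0.544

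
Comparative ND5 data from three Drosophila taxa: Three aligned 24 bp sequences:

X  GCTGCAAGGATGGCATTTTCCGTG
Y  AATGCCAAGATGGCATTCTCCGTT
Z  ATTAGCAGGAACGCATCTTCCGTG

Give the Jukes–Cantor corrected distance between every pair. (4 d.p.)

X–Y: 6/24 sites differ → p = 0.25, d = −0.75 ln(1 − 0.333333) = 0.304098 ≈ 0.3041.
X–Z: 8/24 sites differ → p ≈ 0.333333, d = −0.75 ln(1 − 0.444444) = 0.440839 ≈ 0.4408.
Y–Z: 9/24 sites differ → p = 0.375, d = −0.75 ln(1 − 0.5) = 0.519860 ≈ 0.5199.

d(X,Y) = 0.3041, d(X,Z) = 0.4408, d(Y,Z) = 0.5199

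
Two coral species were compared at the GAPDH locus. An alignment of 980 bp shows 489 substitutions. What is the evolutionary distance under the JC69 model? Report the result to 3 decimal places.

p = 489/980 ≈ 0.49898.
d = −(3/4) ln(1 − 4p/3) = −0.75 ln(1 − 0.665307) = −0.75 ln(0.334693)
  = −0.75 × (-1.094542) = 0.820907 substitutions/site.

0.821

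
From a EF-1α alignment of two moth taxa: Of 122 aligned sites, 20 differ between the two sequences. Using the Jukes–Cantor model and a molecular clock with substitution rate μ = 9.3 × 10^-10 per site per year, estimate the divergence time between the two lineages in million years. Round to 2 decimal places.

99.45

p = 20/122 ≈ 0.163934.
d = −(3/4) ln(1 − 4p/3) = −0.75 ln(1 − 0.218579) = −0.75 ln(0.781421)
  = −0.75 × (-0.246641) = 0.184981 substitutions/site.
Under a molecular clock d = 2μt, so t = d/(2μ) = 0.184981 / (2 × 9.3 × 10^-10) = 99.45 million years.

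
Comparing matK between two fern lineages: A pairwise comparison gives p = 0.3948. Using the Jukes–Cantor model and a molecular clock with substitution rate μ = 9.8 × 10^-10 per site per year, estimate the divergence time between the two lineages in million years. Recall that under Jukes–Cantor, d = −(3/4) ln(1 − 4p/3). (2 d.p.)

d = −(3/4) ln(1 − 4p/3) = −0.75 ln(1 − 0.5264) = −0.75 ln(0.4736)
  = −0.75 × (-0.747392) = 0.560544 substitutions/site.
Under a molecular clock d = 2μt, so t = d/(2μ) = 0.560544 / (2 × 9.8 × 10^-10) = 285.99 million years.

285.99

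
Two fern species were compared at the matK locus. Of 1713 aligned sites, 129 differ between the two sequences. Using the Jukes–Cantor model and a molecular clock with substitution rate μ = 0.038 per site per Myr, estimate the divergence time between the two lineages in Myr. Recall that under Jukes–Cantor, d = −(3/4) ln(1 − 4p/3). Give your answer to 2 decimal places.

p = 129/1713 ≈ 0.075306.
d = −(3/4) ln(1 − 4p/3) = −0.75 ln(1 − 0.100408) = −0.75 ln(0.899592)
  = −0.75 × (-0.105814) = 0.079361 substitutions/site.
Under a molecular clock d = 2μt, so t = d/(2μ) = 0.079361 / (2 × 0.038) = 1.04 Myr.

1.04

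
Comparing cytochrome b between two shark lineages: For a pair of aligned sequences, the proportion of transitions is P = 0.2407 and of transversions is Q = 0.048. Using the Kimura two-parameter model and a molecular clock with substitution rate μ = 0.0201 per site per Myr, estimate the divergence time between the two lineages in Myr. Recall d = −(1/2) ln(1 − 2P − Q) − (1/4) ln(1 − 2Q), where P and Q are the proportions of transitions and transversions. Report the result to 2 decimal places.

Under the Kimura two-parameter model, d = −½ ln(1 − 2P − Q) − ¼ ln(1 − 2Q).
1 − 2P − Q = 0.4706, giving −½ ln(0.4706) = 0.376873.
1 − 2Q = 0.904, giving −¼ ln(0.904) = 0.025231.
d = 0.376873 + 0.025231 = 0.402104.
Under a molecular clock d = 2μt, so t = d/(2μ) = 0.402104 / (2 × 0.0201) = 10.00 Myr.

10.00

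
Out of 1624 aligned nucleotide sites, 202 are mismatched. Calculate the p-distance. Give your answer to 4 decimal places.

p = 202/1624 = 0.124384… ≈ 0.1244 (to 4 d.p.).

0.1244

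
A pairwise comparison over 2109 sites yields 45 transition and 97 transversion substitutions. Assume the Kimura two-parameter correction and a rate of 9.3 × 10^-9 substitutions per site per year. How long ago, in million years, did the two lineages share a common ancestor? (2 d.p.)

3.79

P = 45/2109 ≈ 0.021337 and Q = 97/2109 ≈ 0.045993.
Under the Kimura two-parameter model, d = −½ ln(1 − 2P − Q) − ¼ ln(1 − 2Q).
1 − 2P − Q = 0.911333, giving −½ ln(0.911333) = 0.046423.
1 − 2Q = 0.908014, giving −¼ ln(0.908014) = 0.024124.
d = 0.046423 + 0.024124 = 0.070547.
Under a molecular clock d = 2μt, so t = d/(2μ) = 0.070547 / (2 × 9.3 × 10^-9) = 3.79 million years.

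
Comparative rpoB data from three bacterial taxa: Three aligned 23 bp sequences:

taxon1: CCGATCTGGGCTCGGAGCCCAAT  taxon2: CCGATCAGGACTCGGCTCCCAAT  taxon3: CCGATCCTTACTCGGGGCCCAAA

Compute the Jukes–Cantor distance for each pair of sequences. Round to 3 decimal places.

d(taxon1,taxon2) = 0.198, d(taxon1,taxon3) = 0.321, d(taxon2,taxon3) = 0.321

taxon1–taxon2: 4/23 sites differ → p ≈ 0.173913, d = −0.75 ln(1 − 0.231884) = 0.197861 ≈ 0.198.
taxon1–taxon3: 6/23 sites differ → p ≈ 0.26087, d = −0.75 ln(1 − 0.347827) = 0.320584 ≈ 0.321.
taxon2–taxon3: 6/23 sites differ → p ≈ 0.26087, d = −0.75 ln(1 − 0.347827) = 0.320584 ≈ 0.321.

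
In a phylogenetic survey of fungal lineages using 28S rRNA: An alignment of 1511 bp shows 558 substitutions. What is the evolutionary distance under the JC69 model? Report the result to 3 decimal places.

p = 558/1511 ≈ 0.369292.
d = −(3/4) ln(1 − 4p/3) = −0.75 ln(1 − 0.492389) = −0.75 ln(0.507611)
  = −0.75 × (-0.678040) = 0.508530 substitutions/site.

0.509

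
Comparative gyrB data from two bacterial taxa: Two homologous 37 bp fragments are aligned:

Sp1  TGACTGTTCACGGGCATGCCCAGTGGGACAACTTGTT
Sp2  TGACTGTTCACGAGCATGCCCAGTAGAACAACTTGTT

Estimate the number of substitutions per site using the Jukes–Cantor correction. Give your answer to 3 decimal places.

The sequences differ at 3 of 37 sites (13, 25, 27), so p = 3/37 ≈ 0.081081.
d = −(3/4) ln(1 − 4p/3) = −0.75 ln(1 − 0.108108) = −0.75 ln(0.891892)
  = −0.75 × (-0.114410) = 0.085808 substitutions/site.

0.086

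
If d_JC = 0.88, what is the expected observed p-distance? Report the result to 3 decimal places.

0.518

p = (3/4)(1 − e^(−4d/3)) = 0.75 × (1 − e^(-1.173333)) = 0.75 × (1 − 0.309334) = 0.518000.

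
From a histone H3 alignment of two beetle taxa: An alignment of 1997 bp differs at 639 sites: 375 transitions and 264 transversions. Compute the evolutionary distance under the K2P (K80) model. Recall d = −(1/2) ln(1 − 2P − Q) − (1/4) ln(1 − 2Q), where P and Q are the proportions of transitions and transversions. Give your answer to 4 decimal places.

P = 375/1997 ≈ 0.187782 and Q = 264/1997 ≈ 0.132198.
Under the Kimura two-parameter model, d = −½ ln(1 − 2P − Q) − ¼ ln(1 − 2Q).
1 − 2P − Q = 0.492238, giving −½ ln(0.492238) = 0.354396.
1 − 2Q = 0.735604, giving −¼ ln(0.735604) = 0.076766.
d = 0.354396 + 0.076766 = 0.431162.

0.4312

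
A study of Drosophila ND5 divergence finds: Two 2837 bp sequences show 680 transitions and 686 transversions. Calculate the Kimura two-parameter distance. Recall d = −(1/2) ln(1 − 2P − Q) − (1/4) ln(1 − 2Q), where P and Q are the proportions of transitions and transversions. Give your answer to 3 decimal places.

P = 680/2837 ≈ 0.23969 and Q = 686/2837 ≈ 0.241805.
Under the Kimura two-parameter model, d = −½ ln(1 − 2P − Q) − ¼ ln(1 − 2Q).
1 − 2P − Q = 0.278815, giving −½ ln(0.278815) = 0.638603.
1 − 2Q = 0.51639, giving −¼ ln(0.51639) = 0.165223.
d = 0.638603 + 0.165223 = 0.803826.

0.804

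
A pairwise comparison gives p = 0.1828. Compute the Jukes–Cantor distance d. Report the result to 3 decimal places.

0.210

d = −(3/4) ln(1 − 4p/3) = −0.75 ln(1 − 0.243733) = −0.75 ln(0.756267)
  = −0.75 × (-0.279361) = 0.209521 substitutions/site.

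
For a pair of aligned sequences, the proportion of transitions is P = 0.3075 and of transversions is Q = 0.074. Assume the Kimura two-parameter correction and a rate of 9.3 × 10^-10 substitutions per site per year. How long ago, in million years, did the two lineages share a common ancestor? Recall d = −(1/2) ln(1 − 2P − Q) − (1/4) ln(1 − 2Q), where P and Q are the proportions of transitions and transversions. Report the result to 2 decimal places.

Under the Kimura two-parameter model, d = −½ ln(1 − 2P − Q) − ¼ ln(1 − 2Q).
1 − 2P − Q = 0.311, giving −½ ln(0.311) = 0.583981.
1 − 2Q = 0.852, giving −¼ ln(0.852) = 0.040042.
d = 0.583981 + 0.040042 = 0.624023.
Under a molecular clock d = 2μt, so t = d/(2μ) = 0.624023 / (2 × 9.3 × 10^-10) = 335.50 million years.

335.50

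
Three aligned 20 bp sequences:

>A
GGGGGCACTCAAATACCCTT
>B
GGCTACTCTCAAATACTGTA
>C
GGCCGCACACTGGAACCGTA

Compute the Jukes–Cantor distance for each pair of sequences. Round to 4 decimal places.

A–B: 7/20 sites differ → p = 0.35, d = −0.75 ln(1 − 0.466667) = 0.471457 ≈ 0.4715.
A–C: 9/20 sites differ → p = 0.45, d = −0.75 ln(1 − 0.6) = 0.687218 ≈ 0.6872.
B–C: 9/20 sites differ → p = 0.45, d = −0.75 ln(1 − 0.6) = 0.687218 ≈ 0.6872.

d(A,B) = 0.4715, d(A,C) = 0.6872, d(B,C) = 0.6872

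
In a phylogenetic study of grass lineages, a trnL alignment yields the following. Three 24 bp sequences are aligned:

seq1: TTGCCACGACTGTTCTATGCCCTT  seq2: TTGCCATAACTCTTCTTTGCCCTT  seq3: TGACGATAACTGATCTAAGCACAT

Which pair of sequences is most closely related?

seq1 and seq2

seq1–seq2: 4/24 differ, p = 0.167, d = 0.188.
seq1–seq3: 9/24 differ, p = 0.375, d = 0.520.
seq2–seq3: 9/24 differ, p = 0.375, d = 0.520.
The smallest distance is between seq1 and seq2.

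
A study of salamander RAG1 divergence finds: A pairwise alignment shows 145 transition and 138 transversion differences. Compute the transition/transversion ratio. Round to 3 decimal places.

1.051

R = 145/138 = 1.050724… ≈ 1.051 (to 3 d.p.).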